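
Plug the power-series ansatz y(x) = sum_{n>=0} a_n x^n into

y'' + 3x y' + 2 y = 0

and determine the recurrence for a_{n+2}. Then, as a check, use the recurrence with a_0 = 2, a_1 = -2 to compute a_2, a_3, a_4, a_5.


Substitute y = sum_n a_n x^n.
y''(x) has coefficient (n+2)(n+1) a_{n+2} at x^n;
3 x y'(x) has coefficient 3 n a_n at x^n (shift);
2 y(x) has coefficient 2 a_n at x^n.
Matching x^n: (n+2)(n+1) a_{n+2} + (3n + 2) a_n = 0.
Thus a_{n+2} = (-3n - 2) / ((n+1)(n+2)) * a_n.

Check with a_0 = 2, a_1 = -2 (apply the recurrence for n = 0, 1, 2, 3): a_0 = 2, a_1 = -2, a_2 = -2, a_3 = 5/3, a_4 = 4/3, a_5 = -11/12.

a_(n+2) = (-3n - 2) / ((n+1)(n+2)) * a_n; check: a_0 = 2, a_1 = -2, a_2 = -2, a_3 = 5/3, a_4 = 4/3, a_5 = -11/12


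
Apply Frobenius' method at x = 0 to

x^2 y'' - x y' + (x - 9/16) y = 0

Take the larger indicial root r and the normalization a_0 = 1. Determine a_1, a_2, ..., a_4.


Write in Frobenius form y'' + (p(x)/x) y' + (q(x)/x^2) y = 0:
  p(x) = -1,  q(x) = x - 9/16.
Indicial equation: r(r-1) + (-1) r + (-9/16) = 0 -> roots r_1 = 9/4, r_2 = -1/4.
Take r = r_1 = 9/4. Let y(x) = x^r sum_{n>=0} a_n x^n with a_0 = 1.
Substitute y = x^r sum a_n x^n and match x^{r+n}. The recurrence is
  D(n) a_n + 1 a_{n-1} = 0,  where D(n) = (r+n)(r+n-1) + (-1)(r+n) + (-9/16).
  a_n = -1 / D(n) * a_{n-1}.
Since the indicial polynomial factors as (r - r_1)(r - r_2), D(n) = (r_1 + n - r_1)(r_1 + n - r_2) = n(n + 5/2).
Evaluating step by step (a_0 = 1):
  n = 1: D(1) = 1(1 + 5/2) = 7/2; numerator = -1(1) = -1; a_1 = (-1)/(7/2) = -2/7
  n = 2: D(2) = 2(2 + 5/2) = 9; numerator = -1(-2/7) = 2/7; a_2 = (2/7)/(9) = 2/63
  n = 3: D(3) = 3(3 + 5/2) = 33/2; numerator = -1(2/63) = -2/63; a_3 = (-2/63)/(33/2) = -4/2079
  n = 4: D(4) = 4(4 + 5/2) = 26; numerator = -1(-4/2079) = 4/2079; a_4 = (4/2079)/(26) = 2/27027

r = 9/4; a_0 = 1; a_1 = -2/7; a_2 = 2/63; a_3 = -4/2079; a_4 = 2/27027


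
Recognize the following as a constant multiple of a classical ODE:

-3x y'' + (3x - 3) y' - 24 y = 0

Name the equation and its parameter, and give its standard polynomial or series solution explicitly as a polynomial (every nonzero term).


All three coefficients share the factor -3; dividing through by -3 gives  x y'' + (1 - x) y' + 8 y = 0.
This matches the Laguerre equation x y'' + (1 - x) y' + n y = 0 with n = 8; the polynomial solution is L_8(x).
With y = sum_k a_k x^k, matching x^k gives (k+1)k a_{k+1} + (k+1) a_{k+1} - k a_k + n a_k = 0, i.e. (k+1)^2 a_{k+1} = (k - n) a_k = (k - 8) a_k. The right side vanishes at k = 8, so the series terminates at degree 8.
Standard normalization L_n(0) = 1 gives a_0 = 1. Work upward with a_{k+1} = (k - 8) a_k / (k+1)^2:
  a_1 = (0 - 8)(1) / 1^2 = -8/1 = -8
  a_2 = (1 - 8)(-8) / 2^2 = 56/4 = 14
  a_3 = (2 - 8)(14) / 3^2 = -84/9 = -28/3
  a_4 = (3 - 8)(-28/3) / 4^2 = (140/3)/16 = 35/12
  a_5 = (4 - 8)(35/12) / 5^2 = (-35/3)/25 = -7/15
  a_6 = (5 - 8)(-7/15) / 6^2 = (7/5)/36 = 7/180
  a_7 = (6 - 8)(7/180) / 7^2 = (-7/90)/49 = -1/630
  a_8 = (7 - 8)(-1/630) / 8^2 = (1/630)/64 = 1/40320
Hence L_8(x) = x^8/40320 - x^7/630 + 7 x^6/180 - 7 x^5/15 + 35 x^4/12 - 28 x^3/3 + 14 x^2 - 8 x + 1.

L_8(x); series = x^8/40320 - x^7/630 + 7 x^6/180 - 7 x^5/15 + 35 x^4/12 - 28 x^3/3 + 14 x^2 - 8 x + 1


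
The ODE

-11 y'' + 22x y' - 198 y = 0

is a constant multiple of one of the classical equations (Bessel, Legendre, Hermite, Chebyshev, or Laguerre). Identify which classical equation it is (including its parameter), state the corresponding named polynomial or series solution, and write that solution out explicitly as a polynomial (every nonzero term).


All three coefficients share the factor -11; dividing through by -11 gives  y'' - 2x y' + 18 y = 0.
This matches the Hermite equation y'' - 2x y' + 2n y = 0 with 2n = 18, so n = 9; the polynomial solution is H_9(x).
With y = sum_k a_k x^k, matching x^k gives (k+2)(k+1) a_{k+2} = 2(k - n) a_k = 2(k - 9) a_k. The right side vanishes at k = 9, so the series with the parity of 9 terminates at degree 9.
Standard normalization: leading coefficient of H_n is 2^n, so a_9 = 2^9 = 512. Work downward with a_k = (k+1)(k+2) a_{k+2} / (2(k - n)):
  a_7 = (8)(9)(512) / (2(7 - 9)) = 36864/(-4) = -9216
  a_5 = (6)(7)(-9216) / (2(5 - 9)) = -387072/(-8) = 48384
  a_3 = (4)(5)(48384) / (2(3 - 9)) = 967680/(-12) = -80640
  a_1 = (2)(3)(-80640) / (2(1 - 9)) = -483840/(-16) = 30240
Hence H_9(x) = 512 x^9 - 9216 x^7 + 48384 x^5 - 80640 x^3 + 30240 x.

H_9(x); series = 512 x^9 - 9216 x^7 + 48384 x^5 - 80640 x^3 + 30240 x


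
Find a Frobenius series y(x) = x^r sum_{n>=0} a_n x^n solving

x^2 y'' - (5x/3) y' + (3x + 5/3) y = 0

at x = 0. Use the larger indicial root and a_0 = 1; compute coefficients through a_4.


Write in Frobenius form y'' + (p(x)/x) y' + (q(x)/x^2) y = 0:
  p(x) = -5/3,  q(x) = 3x + 5/3.
Indicial equation: r(r-1) + (-5/3) r + (5/3) = 0 -> roots r_1 = 5/3, r_2 = 1.
Take r = r_1 = 5/3. Let y(x) = x^r sum_{n>=0} a_n x^n with a_0 = 1.
Substitute y = x^r sum a_n x^n and match x^{r+n}. The recurrence is
  D(n) a_n + 3 a_{n-1} = 0,  where D(n) = (r+n)(r+n-1) + (-5/3)(r+n) + (5/3).
  a_n = -3 / D(n) * a_{n-1}.
Since the indicial polynomial factors as (r - r_1)(r - r_2), D(n) = (r_1 + n - r_1)(r_1 + n - r_2) = n(n + 2/3).
Evaluating step by step (a_0 = 1):
  n = 1: D(1) = 1(1 + 2/3) = 5/3; numerator = -3(1) = -3; a_1 = (-3)/(5/3) = -9/5
  n = 2: D(2) = 2(2 + 2/3) = 16/3; numerator = -3(-9/5) = 27/5; a_2 = (27/5)/(16/3) = 81/80
  n = 3: D(3) = 3(3 + 2/3) = 11; numerator = -3(81/80) = -243/80; a_3 = (-243/80)/(11) = -243/880
  n = 4: D(4) = 4(4 + 2/3) = 56/3; numerator = -3(-243/880) = 729/880; a_4 = (729/880)/(56/3) = 2187/49280

r = 5/3; a_0 = 1; a_1 = -9/5; a_2 = 81/80; a_3 = -243/880; a_4 = 2187/49280


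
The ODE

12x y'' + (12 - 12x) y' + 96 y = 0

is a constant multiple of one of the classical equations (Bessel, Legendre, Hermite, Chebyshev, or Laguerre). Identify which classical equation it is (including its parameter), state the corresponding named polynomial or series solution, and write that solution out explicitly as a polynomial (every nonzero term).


All three coefficients share the factor 12; dividing through by 12 gives  x y'' + (1 - x) y' + 8 y = 0.
This matches the Laguerre equation x y'' + (1 - x) y' + n y = 0 with n = 8; the polynomial solution is L_8(x).
With y = sum_k a_k x^k, matching x^k gives (k+1)k a_{k+1} + (k+1) a_{k+1} - k a_k + n a_k = 0, i.e. (k+1)^2 a_{k+1} = (k - n) a_k = (k - 8) a_k. The right side vanishes at k = 8, so the series terminates at degree 8.
Standard normalization L_n(0) = 1 gives a_0 = 1. Work upward with a_{k+1} = (k - 8) a_k / (k+1)^2:
  a_1 = (0 - 8)(1) / 1^2 = -8/1 = -8
  a_2 = (1 - 8)(-8) / 2^2 = 56/4 = 14
  a_3 = (2 - 8)(14) / 3^2 = -84/9 = -28/3
  a_4 = (3 - 8)(-28/3) / 4^2 = (140/3)/16 = 35/12
  a_5 = (4 - 8)(35/12) / 5^2 = (-35/3)/25 = -7/15
  a_6 = (5 - 8)(-7/15) / 6^2 = (7/5)/36 = 7/180
  a_7 = (6 - 8)(7/180) / 7^2 = (-7/90)/49 = -1/630
  a_8 = (7 - 8)(-1/630) / 8^2 = (1/630)/64 = 1/40320
Hence L_8(x) = x^8/40320 - x^7/630 + 7 x^6/180 - 7 x^5/15 + 35 x^4/12 - 28 x^3/3 + 14 x^2 - 8 x + 1.

L_8(x); series = x^8/40320 - x^7/630 + 7 x^6/180 - 7 x^5/15 + 35 x^4/12 - 28 x^3/3 + 14 x^2 - 8 x + 1


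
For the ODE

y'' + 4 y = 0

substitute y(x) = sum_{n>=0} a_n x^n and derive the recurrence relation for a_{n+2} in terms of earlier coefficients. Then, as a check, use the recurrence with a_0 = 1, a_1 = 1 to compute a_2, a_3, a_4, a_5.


Substitute y = sum_n a_n x^n into y'' + (const) y = 0.
y''(x) = sum_{n>=0} (n+2)(n+1) a_{n+2} x^n.
The ODE becomes sum_n [(n+2)(n+1) a_{n+2} + 4 a_n] x^n = 0.
Setting each coefficient to zero gives the recurrence:
  (n+2)(n+1) a_{n+2} + 4 a_n = 0,
  a_{n+2} = -4 / ((n+1)(n+2)) a_n.

Check with a_0 = 1, a_1 = 1 (apply the recurrence for n = 0, 1, 2, 3): a_0 = 1, a_1 = 1, a_2 = -2, a_3 = -2/3, a_4 = 2/3, a_5 = 2/15.

a_{n+2} = -4/((n+1)(n+2)) * a_n; check: a_0 = 1, a_1 = 1, a_2 = -2, a_3 = -2/3, a_4 = 2/3, a_5 = 2/15


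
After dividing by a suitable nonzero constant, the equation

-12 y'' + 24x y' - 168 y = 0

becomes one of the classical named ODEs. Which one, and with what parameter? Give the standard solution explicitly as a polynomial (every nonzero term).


All three coefficients share the factor -12; dividing through by -12 gives  y'' - 2x y' + 14 y = 0.
This matches the Hermite equation y'' - 2x y' + 2n y = 0 with 2n = 14, so n = 7; the polynomial solution is H_7(x).
With y = sum_k a_k x^k, matching x^k gives (k+2)(k+1) a_{k+2} = 2(k - n) a_k = 2(k - 7) a_k. The right side vanishes at k = 7, so the series with the parity of 7 terminates at degree 7.
Standard normalization: leading coefficient of H_n is 2^n, so a_7 = 2^7 = 128. Work downward with a_k = (k+1)(k+2) a_{k+2} / (2(k - n)):
  a_5 = (6)(7)(128) / (2(5 - 7)) = 5376/(-4) = -1344
  a_3 = (4)(5)(-1344) / (2(3 - 7)) = -26880/(-8) = 3360
  a_1 = (2)(3)(3360) / (2(1 - 7)) = 20160/(-12) = -1680
Hence H_7(x) = 128 x^7 - 1344 x^5 + 3360 x^3 - 1680 x.

H_7(x); series = 128 x^7 - 1344 x^5 + 3360 x^3 - 1680 x


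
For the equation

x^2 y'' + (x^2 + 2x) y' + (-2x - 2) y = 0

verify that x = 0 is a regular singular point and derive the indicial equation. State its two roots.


Divide by x^2 to reach normal form y'' + P_1(x) y' + P_2(x) y = 0 with P_1(x) = 1 + 2/x and P_2(x) = -2/x - 2/x^2.
x = 0 is a singular point because the y'-coefficient 1 + 2/x has a pole at x = 0 and the y-coefficient -2/x - 2/x^2 has a pole at x = 0.
It is a regular singular point because x P_1(x) = p(x) = x + 2 and x^2 P_2(x) = q(x) = -2x - 2 are polynomials, hence analytic at x = 0.
p(0) = 2,  q(0) = -2.
Indicial equation: r(r-1) + p(0) r + q(0) = 0, i.e. r^2 + (p(0) - 1) r + q(0) = 0, i.e. r^2 + 1 r - 2 = 0.
Discriminant: (1)^2 - 4(-2) = 9, so r = (-1 ± 3)/2.
Solving: r_1 = 1, r_2 = -2.

indicial: r^2 + 1 r - 2 = 0; roots r_1 = 1, r_2 = -2


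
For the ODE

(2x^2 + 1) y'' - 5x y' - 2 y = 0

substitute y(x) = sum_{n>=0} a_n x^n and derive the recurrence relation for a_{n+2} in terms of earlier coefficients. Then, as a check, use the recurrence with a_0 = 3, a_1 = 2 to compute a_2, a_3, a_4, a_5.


Substitute y = sum_n a_n x^n.
(1 + 2 x^2) y'' contributes (n+2)(n+1) a_{n+2} + 2 n(n-1) a_n at x^n.
-5 x y'(x) contributes -5 n a_n at x^n.
-2 y(x) contributes -2 a_n at x^n.
Matching x^n: (n+2)(n+1) a_{n+2} + (2 n(n-1) - 5 n - 2) a_n = 0.
Thus a_{n+2} = (-2 n(n-1) + 5 n + 2) / ((n+1)(n+2)) * a_n.

Check with a_0 = 3, a_1 = 2 (apply the recurrence for n = 0, 1, 2, 3): a_0 = 3, a_1 = 2, a_2 = 3, a_3 = 7/3, a_4 = 2, a_5 = 7/12.

a_(n+2) = (-2 n(n-1) + 5 n + 2) / ((n+1)(n+2)) * a_n; check: a_0 = 3, a_1 = 2, a_2 = 3, a_3 = 7/3, a_4 = 2, a_5 = 7/12


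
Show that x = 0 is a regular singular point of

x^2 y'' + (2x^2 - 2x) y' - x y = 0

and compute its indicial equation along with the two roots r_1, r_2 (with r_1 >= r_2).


Divide by x^2 to reach normal form y'' + P_1(x) y' + P_2(x) y = 0 with P_1(x) = 2 - 2/x and P_2(x) = -1/x.
x = 0 is a singular point because the y'-coefficient 2 - 2/x has a pole at x = 0 and the y-coefficient -1/x has a pole at x = 0.
It is a regular singular point because x P_1(x) = p(x) = 2x - 2 and x^2 P_2(x) = q(x) = -x are polynomials, hence analytic at x = 0.
p(0) = -2,  q(0) = 0.
Indicial equation: r(r-1) + p(0) r + q(0) = 0, i.e. r^2 + (p(0) - 1) r + q(0) = 0, i.e. r^2 - 3 r = 0.
Discriminant: (-3)^2 - 4(0) = 9, so r = (3 ± 3)/2.
Solving: r_1 = 3, r_2 = 0.

indicial: r^2 - 3 r = 0; roots r_1 = 3, r_2 = 0


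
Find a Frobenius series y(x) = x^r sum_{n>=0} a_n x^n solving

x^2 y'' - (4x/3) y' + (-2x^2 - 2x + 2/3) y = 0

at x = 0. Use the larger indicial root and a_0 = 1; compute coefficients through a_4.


Write in Frobenius form y'' + (p(x)/x) y' + (q(x)/x^2) y = 0:
  p(x) = -4/3,  q(x) = -2x^2 - 2x + 2/3.
Indicial equation: r(r-1) + (-4/3) r + (2/3) = 0 -> roots r_1 = 2, r_2 = 1/3.
Take r = r_1 = 2. Let y(x) = x^r sum_{n>=0} a_n x^n with a_0 = 1.
Substitute y = x^r sum a_n x^n and match x^{r+n}. The recurrence is
  D(n) a_n - 2 a_{n-1} - 2 a_{n-2} = 0,  where D(n) = (r+n)(r+n-1) + (-4/3)(r+n) + (2/3).
  a_n = [2 a_{n-1} + 2 a_{n-2}] / D(n).
Since the indicial polynomial factors as (r - r_1)(r - r_2), D(n) = (r_1 + n - r_1)(r_1 + n - r_2) = n(n + 5/3).
Evaluating step by step (a_0 = 1):
  n = 1: D(1) = 1(1 + 5/3) = 8/3; numerator = 2(1) = 2; a_1 = (2)/(8/3) = 3/4
  n = 2: D(2) = 2(2 + 5/3) = 22/3; numerator = 2(3/4) + 2(1) = 7/2; a_2 = (7/2)/(22/3) = 21/44
  n = 3: D(3) = 3(3 + 5/3) = 14; numerator = 2(21/44) + 2(3/4) = 27/11; a_3 = (27/11)/(14) = 27/154
  n = 4: D(4) = 4(4 + 5/3) = 68/3; numerator = 2(27/154) + 2(21/44) = 201/154; a_4 = (201/154)/(68/3) = 603/10472

r = 2; a_0 = 1; a_1 = 3/4; a_2 = 21/44; a_3 = 27/154; a_4 = 603/10472


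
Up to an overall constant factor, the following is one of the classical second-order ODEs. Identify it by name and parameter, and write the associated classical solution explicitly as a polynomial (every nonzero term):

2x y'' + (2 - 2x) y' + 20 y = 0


All three coefficients share the factor 2; dividing through by 2 gives  x y'' + (1 - x) y' + 10 y = 0.
This matches the Laguerre equation x y'' + (1 - x) y' + n y = 0 with n = 10; the polynomial solution is L_10(x).
With y = sum_k a_k x^k, matching x^k gives (k+1)k a_{k+1} + (k+1) a_{k+1} - k a_k + n a_k = 0, i.e. (k+1)^2 a_{k+1} = (k - n) a_k = (k - 10) a_k. The right side vanishes at k = 10, so the series terminates at degree 10.
Standard normalization L_n(0) = 1 gives a_0 = 1. Work upward with a_{k+1} = (k - 10) a_k / (k+1)^2:
  a_1 = (0 - 10)(1) / 1^2 = -10/1 = -10
  a_2 = (1 - 10)(-10) / 2^2 = 90/4 = 45/2
  a_3 = (2 - 10)(45/2) / 3^2 = -180/9 = -20
  a_4 = (3 - 10)(-20) / 4^2 = 140/16 = 35/4
  a_5 = (4 - 10)(35/4) / 5^2 = (-105/2)/25 = -21/10
  a_6 = (5 - 10)(-21/10) / 6^2 = (21/2)/36 = 7/24
  a_7 = (6 - 10)(7/24) / 7^2 = (-7/6)/49 = -1/42
  a_8 = (7 - 10)(-1/42) / 8^2 = (1/14)/64 = 1/896
  a_9 = (8 - 10)(1/896) / 9^2 = (-1/448)/81 = -1/36288
  a_10 = (9 - 10)(-1/36288) / 10^2 = (1/36288)/100 = 1/3628800
Hence L_10(x) = x^10/3628800 - x^9/36288 + x^8/896 - x^7/42 + 7 x^6/24 - 21 x^5/10 + 35 x^4/4 - 20 x^3 + 45 x^2/2 - 10 x + 1.

L_10(x); series = x^10/3628800 - x^9/36288 + x^8/896 - x^7/42 + 7 x^6/24 - 21 x^5/10 + 35 x^4/4 - 20 x^3 + 45 x^2/2 - 10 x + 1


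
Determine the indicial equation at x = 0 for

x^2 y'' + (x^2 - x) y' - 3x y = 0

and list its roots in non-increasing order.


Divide by x^2 to reach normal form y'' + P_1(x) y' + P_2(x) y = 0 with P_1(x) = 1 - 1/x and P_2(x) = -3/x.
x = 0 is a singular point because the y'-coefficient 1 - 1/x has a pole at x = 0 and the y-coefficient -3/x has a pole at x = 0.
It is a regular singular point because x P_1(x) = p(x) = x - 1 and x^2 P_2(x) = q(x) = -3x are polynomials, hence analytic at x = 0.
p(0) = -1,  q(0) = 0.
Indicial equation: r(r-1) + p(0) r + q(0) = 0, i.e. r^2 + (p(0) - 1) r + q(0) = 0, i.e. r^2 - 2 r = 0.
Discriminant: (-2)^2 - 4(0) = 4, so r = (2 ± 2)/2.
Solving: r_1 = 2, r_2 = 0.

indicial: r^2 - 2 r = 0; roots r_1 = 2, r_2 = 0


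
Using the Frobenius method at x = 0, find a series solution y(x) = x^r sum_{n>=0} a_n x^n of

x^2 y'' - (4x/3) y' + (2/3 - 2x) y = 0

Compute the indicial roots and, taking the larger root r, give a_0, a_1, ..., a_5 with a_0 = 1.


Write in Frobenius form y'' + (p(x)/x) y' + (q(x)/x^2) y = 0:
  p(x) = -4/3,  q(x) = 2/3 - 2x.
Indicial equation: r(r-1) + (-4/3) r + (2/3) = 0 -> roots r_1 = 2, r_2 = 1/3.
Take r = r_1 = 2. Let y(x) = x^r sum_{n>=0} a_n x^n with a_0 = 1.
Substitute y = x^r sum a_n x^n and match x^{r+n}. The recurrence is
  D(n) a_n - 2 a_{n-1} = 0,  where D(n) = (r+n)(r+n-1) + (-4/3)(r+n) + (2/3).
  a_n = 2 / D(n) * a_{n-1}.
Since the indicial polynomial factors as (r - r_1)(r - r_2), D(n) = (r_1 + n - r_1)(r_1 + n - r_2) = n(n + 5/3).
Evaluating step by step (a_0 = 1):
  n = 1: D(1) = 1(1 + 5/3) = 8/3; numerator = 2(1) = 2; a_1 = (2)/(8/3) = 3/4
  n = 2: D(2) = 2(2 + 5/3) = 22/3; numerator = 2(3/4) = 3/2; a_2 = (3/2)/(22/3) = 9/44
  n = 3: D(3) = 3(3 + 5/3) = 14; numerator = 2(9/44) = 9/22; a_3 = (9/22)/(14) = 9/308
  n = 4: D(4) = 4(4 + 5/3) = 68/3; numerator = 2(9/308) = 9/154; a_4 = (9/154)/(68/3) = 27/10472
  n = 5: D(5) = 5(5 + 5/3) = 100/3; numerator = 2(27/10472) = 27/5236; a_5 = (27/5236)/(100/3) = 81/523600

r = 2; a_0 = 1; a_1 = 3/4; a_2 = 9/44; a_3 = 9/308; a_4 = 27/10472; a_5 = 81/523600


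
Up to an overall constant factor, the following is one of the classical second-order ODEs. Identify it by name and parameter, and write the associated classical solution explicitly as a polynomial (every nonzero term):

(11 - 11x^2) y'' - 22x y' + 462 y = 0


All three coefficients share the factor 11; dividing through by 11 gives  (1 - x^2) y'' - 2x y' + 42 y = 0.
This matches the Legendre equation (1 - x^2) y'' - 2x y' + n(n+1) y = 0 (note the -2x y' term) with n(n+1) = 42, so n = 6; the polynomial solution is P_6(x).
With y = sum_k a_k x^k, matching x^k gives (k+2)(k+1) a_{k+2} = [k(k+1) - n(n+1)] a_k = (k - 6)(k + 7) a_k. The right side vanishes at k = 6, so the series with the parity of 6 terminates at degree 6.
Standard normalization (P_n(1) = 1): leading coefficient (2n)!/(2^n (n!)^2) = 479001600/(64*518400) = 231/16, so a_6 = 231/16. Work downward with a_k = (k+1)(k+2) a_{k+2} / ((k - 6)(k + 7)):
  a_4 = (5)(6)(231/16) / ((4 - 6)(4 + 7)) = (3465/8)/(-22) = -315/16
  a_2 = (3)(4)(-315/16) / ((2 - 6)(2 + 7)) = (-945/4)/(-36) = 105/16
  a_0 = (1)(2)(105/16) / ((0 - 6)(0 + 7)) = (105/8)/(-42) = -5/16
Hence P_6(x) = 231 x^6/16 - 315 x^4/16 + 105 x^2/16 - 5/16.

P_6(x); series = 231 x^6/16 - 315 x^4/16 + 105 x^2/16 - 5/16


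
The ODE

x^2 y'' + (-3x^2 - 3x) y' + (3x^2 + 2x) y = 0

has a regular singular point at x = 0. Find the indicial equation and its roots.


Divide by x^2 to reach normal form y'' + P_1(x) y' + P_2(x) y = 0 with P_1(x) = -3 - 3/x and P_2(x) = 3 + 2/x.
x = 0 is a singular point because the y'-coefficient -3 - 3/x has a pole at x = 0 and the y-coefficient 3 + 2/x has a pole at x = 0.
It is a regular singular point because x P_1(x) = p(x) = -3x - 3 and x^2 P_2(x) = q(x) = 3x^2 + 2x are polynomials, hence analytic at x = 0.
p(0) = -3,  q(0) = 0.
Indicial equation: r(r-1) + p(0) r + q(0) = 0, i.e. r^2 + (p(0) - 1) r + q(0) = 0, i.e. r^2 - 4 r = 0.
Discriminant: (-4)^2 - 4(0) = 16, so r = (4 ± 4)/2.
Solving: r_1 = 4, r_2 = 0.

indicial: r^2 - 4 r = 0; roots r_1 = 4, r_2 = 0


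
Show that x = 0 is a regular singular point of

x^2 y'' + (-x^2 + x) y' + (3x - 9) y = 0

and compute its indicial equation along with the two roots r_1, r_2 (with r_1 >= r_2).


Divide by x^2 to reach normal form y'' + P_1(x) y' + P_2(x) y = 0 with P_1(x) = -1 + 1/x and P_2(x) = 3/x - 9/x^2.
x = 0 is a singular point because the y'-coefficient -1 + 1/x has a pole at x = 0 and the y-coefficient 3/x - 9/x^2 has a pole at x = 0.
It is a regular singular point because x P_1(x) = p(x) = 1 - x and x^2 P_2(x) = q(x) = 3x - 9 are polynomials, hence analytic at x = 0.
p(0) = 1,  q(0) = -9.
Indicial equation: r(r-1) + p(0) r + q(0) = 0, i.e. r^2 + (p(0) - 1) r + q(0) = 0, i.e. r^2 - 9 = 0.
Discriminant: (0)^2 - 4(-9) = 36, so r = (0 ± 6)/2.
Solving: r_1 = 3, r_2 = -3.

indicial: r^2 - 9 = 0; roots r_1 = 3, r_2 = -3


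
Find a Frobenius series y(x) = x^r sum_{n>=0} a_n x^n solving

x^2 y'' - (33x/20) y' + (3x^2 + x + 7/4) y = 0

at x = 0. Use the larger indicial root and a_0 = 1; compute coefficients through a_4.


Write in Frobenius form y'' + (p(x)/x) y' + (q(x)/x^2) y = 0:
  p(x) = -33/20,  q(x) = 3x^2 + x + 7/4.
Indicial equation: r(r-1) + (-33/20) r + (7/4) = 0 -> roots r_1 = 7/5, r_2 = 5/4.
Take r = r_1 = 7/5. Let y(x) = x^r sum_{n>=0} a_n x^n with a_0 = 1.
Substitute y = x^r sum a_n x^n and match x^{r+n}. The recurrence is
  D(n) a_n + 1 a_{n-1} + 3 a_{n-2} = 0,  where D(n) = (r+n)(r+n-1) + (-33/20)(r+n) + (7/4).
  a_n = [-1 a_{n-1} - 3 a_{n-2}] / D(n).
Since the indicial polynomial factors as (r - r_1)(r - r_2), D(n) = (r_1 + n - r_1)(r_1 + n - r_2) = n(n + 3/20).
Evaluating step by step (a_0 = 1):
  n = 1: D(1) = 1(1 + 3/20) = 23/20; numerator = -1(1) = -1; a_1 = (-1)/(23/20) = -20/23
  n = 2: D(2) = 2(2 + 3/20) = 43/10; numerator = -1(-20/23) - 3(1) = -49/23; a_2 = (-49/23)/(43/10) = -490/989
  n = 3: D(3) = 3(3 + 3/20) = 189/20; numerator = -1(-490/989) - 3(-20/23) = 3070/989; a_3 = (3070/989)/(189/20) = 61400/186921
  n = 4: D(4) = 4(4 + 3/20) = 83/5; numerator = -1(61400/186921) - 3(-490/989) = 9410/8127; a_4 = (9410/8127)/(83/5) = 47050/674541

r = 7/5; a_0 = 1; a_1 = -20/23; a_2 = -490/989; a_3 = 61400/186921; a_4 = 47050/674541


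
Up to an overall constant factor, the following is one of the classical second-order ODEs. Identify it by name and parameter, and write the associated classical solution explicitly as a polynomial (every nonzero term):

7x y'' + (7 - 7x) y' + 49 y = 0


All three coefficients share the factor 7; dividing through by 7 gives  x y'' + (1 - x) y' + 7 y = 0.
This matches the Laguerre equation x y'' + (1 - x) y' + n y = 0 with n = 7; the polynomial solution is L_7(x).
With y = sum_k a_k x^k, matching x^k gives (k+1)k a_{k+1} + (k+1) a_{k+1} - k a_k + n a_k = 0, i.e. (k+1)^2 a_{k+1} = (k - n) a_k = (k - 7) a_k. The right side vanishes at k = 7, so the series terminates at degree 7.
Standard normalization L_n(0) = 1 gives a_0 = 1. Work upward with a_{k+1} = (k - 7) a_k / (k+1)^2:
  a_1 = (0 - 7)(1) / 1^2 = -7/1 = -7
  a_2 = (1 - 7)(-7) / 2^2 = 42/4 = 21/2
  a_3 = (2 - 7)(21/2) / 3^2 = (-105/2)/9 = -35/6
  a_4 = (3 - 7)(-35/6) / 4^2 = (70/3)/16 = 35/24
  a_5 = (4 - 7)(35/24) / 5^2 = (-35/8)/25 = -7/40
  a_6 = (5 - 7)(-7/40) / 6^2 = (7/20)/36 = 7/720
  a_7 = (6 - 7)(7/720) / 7^2 = (-7/720)/49 = -1/5040
Hence L_7(x) = -x^7/5040 + 7 x^6/720 - 7 x^5/40 + 35 x^4/24 - 35 x^3/6 + 21 x^2/2 - 7 x + 1.

L_7(x); series = -x^7/5040 + 7 x^6/720 - 7 x^5/40 + 35 x^4/24 - 35 x^3/6 + 21 x^2/2 - 7 x + 1


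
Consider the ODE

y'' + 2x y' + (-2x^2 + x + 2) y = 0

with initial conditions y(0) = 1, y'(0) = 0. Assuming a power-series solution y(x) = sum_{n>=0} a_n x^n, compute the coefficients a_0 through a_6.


Ansatz: y(x) = sum_{n>=0} a_n x^n, so y'(x) = sum_{n>=1} n a_n x^(n-1) and y''(x) = sum_{n>=2} n(n-1) a_n x^(n-2).
Substitute into P(x) y'' + Q(x) y' + R(x) y = 0 with P(x) = 1, Q(x) = 2x, R(x) = -2x^2 + x + 2, and match powers of x.
Initial conditions: a_0 = 1, a_1 = 0.
Setting the coefficient of each power of x to zero and solving order by order (substituting the coefficients already found):
  x^0: 2 a_2 + 2 a_0 = 0  ->  2 a_2 = -2 a_0 = -2  ->  a_2 = -1
  x^1: 6 a_3 + 4 a_1 + a_0 = 0  ->  6 a_3 = -4 a_1 - a_0 = -1  ->  a_3 = -1/6
  x^2: 12 a_4 + 6 a_2 + a_1 - 2 a_0 = 0  ->  12 a_4 = -6 a_2 - a_1 + 2 a_0 = 8  ->  a_4 = 2/3
  x^3: 20 a_5 + 8 a_3 + a_2 - 2 a_1 = 0  ->  20 a_5 = -8 a_3 - a_2 + 2 a_1 = 7/3  ->  a_5 = 7/60
  x^4: 30 a_6 + 10 a_4 + a_3 - 2 a_2 = 0  ->  30 a_6 = -10 a_4 - a_3 + 2 a_2 = -17/2  ->  a_6 = -17/60
Truncated series: y(x) = 1 - x^2 - (1/6) x^3 + (2/3) x^4 + (7/60) x^5 - (17/60) x^6 + O(x^7).

a_0 = 1; a_1 = 0; a_2 = -1; a_3 = -1/6; a_4 = 2/3; a_5 = 7/60; a_6 = -17/60


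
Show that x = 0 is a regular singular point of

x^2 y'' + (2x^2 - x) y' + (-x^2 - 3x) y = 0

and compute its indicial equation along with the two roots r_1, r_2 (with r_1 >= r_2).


Divide by x^2 to reach normal form y'' + P_1(x) y' + P_2(x) y = 0 with P_1(x) = 2 - 1/x and P_2(x) = -1 - 3/x.
x = 0 is a singular point because the y'-coefficient 2 - 1/x has a pole at x = 0 and the y-coefficient -1 - 3/x has a pole at x = 0.
It is a regular singular point because x P_1(x) = p(x) = 2x - 1 and x^2 P_2(x) = q(x) = -x^2 - 3x are polynomials, hence analytic at x = 0.
p(0) = -1,  q(0) = 0.
Indicial equation: r(r-1) + p(0) r + q(0) = 0, i.e. r^2 + (p(0) - 1) r + q(0) = 0, i.e. r^2 - 2 r = 0.
Discriminant: (-2)^2 - 4(0) = 4, so r = (2 ± 2)/2.
Solving: r_1 = 2, r_2 = 0.

indicial: r^2 - 2 r = 0; roots r_1 = 2, r_2 = 0


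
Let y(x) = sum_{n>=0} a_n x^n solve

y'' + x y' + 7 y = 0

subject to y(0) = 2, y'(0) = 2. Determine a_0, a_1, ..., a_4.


Ansatz: y(x) = sum_{n>=0} a_n x^n, so y'(x) = sum_{n>=1} n a_n x^(n-1) and y''(x) = sum_{n>=2} n(n-1) a_n x^(n-2).
Substitute into P(x) y'' + Q(x) y' + R(x) y = 0 with P(x) = 1, Q(x) = x, R(x) = 7, and match powers of x.
Initial conditions: a_0 = 2, a_1 = 2.
Setting the coefficient of each power of x to zero and solving order by order (substituting the coefficients already found):
  x^0: 2 a_2 + 7 a_0 = 0  ->  2 a_2 = -7 a_0 = -14  ->  a_2 = -7
  x^1: 6 a_3 + 8 a_1 = 0  ->  6 a_3 = -8 a_1 = -16  ->  a_3 = -8/3
  x^2: 12 a_4 + 9 a_2 = 0  ->  12 a_4 = -9 a_2 = 63  ->  a_4 = 21/4
Truncated series: y(x) = 2 + 2 x - 7 x^2 - (8/3) x^3 + (21/4) x^4 + O(x^5).

a_0 = 2; a_1 = 2; a_2 = -7; a_3 = -8/3; a_4 = 21/4


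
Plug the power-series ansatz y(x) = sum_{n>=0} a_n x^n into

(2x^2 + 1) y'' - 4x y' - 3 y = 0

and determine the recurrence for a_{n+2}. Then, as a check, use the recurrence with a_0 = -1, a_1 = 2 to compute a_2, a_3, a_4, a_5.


Substitute y = sum_n a_n x^n.
(1 + 2 x^2) y'' contributes (n+2)(n+1) a_{n+2} + 2 n(n-1) a_n at x^n.
-4 x y'(x) contributes -4 n a_n at x^n.
-3 y(x) contributes -3 a_n at x^n.
Matching x^n: (n+2)(n+1) a_{n+2} + (2 n(n-1) - 4 n - 3) a_n = 0.
Thus a_{n+2} = (-2 n(n-1) + 4 n + 3) / ((n+1)(n+2)) * a_n.

Check with a_0 = -1, a_1 = 2 (apply the recurrence for n = 0, 1, 2, 3): a_0 = -1, a_1 = 2, a_2 = -3/2, a_3 = 7/3, a_4 = -7/8, a_5 = 7/20.

a_(n+2) = (-2 n(n-1) + 4 n + 3) / ((n+1)(n+2)) * a_n; check: a_0 = -1, a_1 = 2, a_2 = -3/2, a_3 = 7/3, a_4 = -7/8, a_5 = 7/20


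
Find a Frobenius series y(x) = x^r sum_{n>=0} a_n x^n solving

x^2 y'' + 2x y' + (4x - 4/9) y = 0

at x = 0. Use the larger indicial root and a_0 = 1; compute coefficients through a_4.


Write in Frobenius form y'' + (p(x)/x) y' + (q(x)/x^2) y = 0:
  p(x) = 2,  q(x) = 4x - 4/9.
Indicial equation: r(r-1) + (2) r + (-4/9) = 0 -> roots r_1 = 1/3, r_2 = -4/3.
Take r = r_1 = 1/3. Let y(x) = x^r sum_{n>=0} a_n x^n with a_0 = 1.
Substitute y = x^r sum a_n x^n and match x^{r+n}. The recurrence is
  D(n) a_n + 4 a_{n-1} = 0,  where D(n) = (r+n)(r+n-1) + (2)(r+n) + (-4/9).
  a_n = -4 / D(n) * a_{n-1}.
Since the indicial polynomial factors as (r - r_1)(r - r_2), D(n) = (r_1 + n - r_1)(r_1 + n - r_2) = n(n + 5/3).
Evaluating step by step (a_0 = 1):
  n = 1: D(1) = 1(1 + 5/3) = 8/3; numerator = -4(1) = -4; a_1 = (-4)/(8/3) = -3/2
  n = 2: D(2) = 2(2 + 5/3) = 22/3; numerator = -4(-3/2) = 6; a_2 = (6)/(22/3) = 9/11
  n = 3: D(3) = 3(3 + 5/3) = 14; numerator = -4(9/11) = -36/11; a_3 = (-36/11)/(14) = -18/77
  n = 4: D(4) = 4(4 + 5/3) = 68/3; numerator = -4(-18/77) = 72/77; a_4 = (72/77)/(68/3) = 54/1309

r = 1/3; a_0 = 1; a_1 = -3/2; a_2 = 9/11; a_3 = -18/77; a_4 = 54/1309


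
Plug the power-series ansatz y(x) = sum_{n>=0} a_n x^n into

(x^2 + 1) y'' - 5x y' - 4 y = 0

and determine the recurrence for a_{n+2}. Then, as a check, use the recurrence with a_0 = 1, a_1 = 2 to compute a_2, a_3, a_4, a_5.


Substitute y = sum_n a_n x^n.
(1 + 1 x^2) y'' contributes (n+2)(n+1) a_{n+2} + n(n-1) a_n at x^n.
-5 x y'(x) contributes -5 n a_n at x^n.
-4 y(x) contributes -4 a_n at x^n.
Matching x^n: (n+2)(n+1) a_{n+2} + (n(n-1) - 5 n - 4) a_n = 0.
Thus a_{n+2} = (-n(n-1) + 5 n + 4) / ((n+1)(n+2)) * a_n.

Check with a_0 = 1, a_1 = 2 (apply the recurrence for n = 0, 1, 2, 3): a_0 = 1, a_1 = 2, a_2 = 2, a_3 = 3, a_4 = 2, a_5 = 39/20.

a_(n+2) = (-n(n-1) + 5 n + 4) / ((n+1)(n+2)) * a_n; check: a_0 = 1, a_1 = 2, a_2 = 2, a_3 = 3, a_4 = 2, a_5 = 39/20


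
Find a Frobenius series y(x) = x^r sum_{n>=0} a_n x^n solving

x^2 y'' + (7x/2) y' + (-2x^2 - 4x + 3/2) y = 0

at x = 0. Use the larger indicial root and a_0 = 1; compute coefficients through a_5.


Write in Frobenius form y'' + (p(x)/x) y' + (q(x)/x^2) y = 0:
  p(x) = 7/2,  q(x) = -2x^2 - 4x + 3/2.
Indicial equation: r(r-1) + (7/2) r + (3/2) = 0 -> roots r_1 = -1, r_2 = -3/2.
Take r = r_1 = -1. Let y(x) = x^r sum_{n>=0} a_n x^n with a_0 = 1.
Substitute y = x^r sum a_n x^n and match x^{r+n}. The recurrence is
  D(n) a_n - 4 a_{n-1} - 2 a_{n-2} = 0,  where D(n) = (r+n)(r+n-1) + (7/2)(r+n) + (3/2).
  a_n = [4 a_{n-1} + 2 a_{n-2}] / D(n).
Since the indicial polynomial factors as (r - r_1)(r - r_2), D(n) = (r_1 + n - r_1)(r_1 + n - r_2) = n(n + 1/2).
Evaluating step by step (a_0 = 1):
  n = 1: D(1) = 1(1 + 1/2) = 3/2; numerator = 4(1) = 4; a_1 = (4)/(3/2) = 8/3
  n = 2: D(2) = 2(2 + 1/2) = 5; numerator = 4(8/3) + 2(1) = 38/3; a_2 = (38/3)/(5) = 38/15
  n = 3: D(3) = 3(3 + 1/2) = 21/2; numerator = 4(38/15) + 2(8/3) = 232/15; a_3 = (232/15)/(21/2) = 464/315
  n = 4: D(4) = 4(4 + 1/2) = 18; numerator = 4(464/315) + 2(38/15) = 3452/315; a_4 = (3452/315)/(18) = 1726/2835
  n = 5: D(5) = 5(5 + 1/2) = 55/2; numerator = 4(1726/2835) + 2(464/315) = 15256/2835; a_5 = (15256/2835)/(55/2) = 30512/155925

r = -1; a_0 = 1; a_1 = 8/3; a_2 = 38/15; a_3 = 464/315; a_4 = 1726/2835; a_5 = 30512/155925


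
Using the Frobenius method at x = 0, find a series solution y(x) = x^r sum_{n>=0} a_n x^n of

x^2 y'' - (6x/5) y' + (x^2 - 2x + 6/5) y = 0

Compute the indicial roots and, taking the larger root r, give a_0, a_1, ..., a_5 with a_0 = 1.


Write in Frobenius form y'' + (p(x)/x) y' + (q(x)/x^2) y = 0:
  p(x) = -6/5,  q(x) = x^2 - 2x + 6/5.
Indicial equation: r(r-1) + (-6/5) r + (6/5) = 0 -> roots r_1 = 6/5, r_2 = 1.
Take r = r_1 = 6/5. Let y(x) = x^r sum_{n>=0} a_n x^n with a_0 = 1.
Substitute y = x^r sum a_n x^n and match x^{r+n}. The recurrence is
  D(n) a_n - 2 a_{n-1} + 1 a_{n-2} = 0,  where D(n) = (r+n)(r+n-1) + (-6/5)(r+n) + (6/5).
  a_n = [2 a_{n-1} - 1 a_{n-2}] / D(n).
Since the indicial polynomial factors as (r - r_1)(r - r_2), D(n) = (r_1 + n - r_1)(r_1 + n - r_2) = n(n + 1/5).
Evaluating step by step (a_0 = 1):
  n = 1: D(1) = 1(1 + 1/5) = 6/5; numerator = 2(1) = 2; a_1 = (2)/(6/5) = 5/3
  n = 2: D(2) = 2(2 + 1/5) = 22/5; numerator = 2(5/3) - 1(1) = 7/3; a_2 = (7/3)/(22/5) = 35/66
  n = 3: D(3) = 3(3 + 1/5) = 48/5; numerator = 2(35/66) - 1(5/3) = -20/33; a_3 = (-20/33)/(48/5) = -25/396
  n = 4: D(4) = 4(4 + 1/5) = 84/5; numerator = 2(-25/396) - 1(35/66) = -65/99; a_4 = (-65/99)/(84/5) = -325/8316
  n = 5: D(5) = 5(5 + 1/5) = 26; numerator = 2(-325/8316) - 1(-25/396) = -125/8316; a_5 = (-125/8316)/(26) = -125/216216

r = 6/5; a_0 = 1; a_1 = 5/3; a_2 = 35/66; a_3 = -25/396; a_4 = -325/8316; a_5 = -125/216216


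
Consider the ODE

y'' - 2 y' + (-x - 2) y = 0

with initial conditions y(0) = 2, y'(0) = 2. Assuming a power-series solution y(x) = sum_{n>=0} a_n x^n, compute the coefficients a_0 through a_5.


Ansatz: y(x) = sum_{n>=0} a_n x^n, so y'(x) = sum_{n>=1} n a_n x^(n-1) and y''(x) = sum_{n>=2} n(n-1) a_n x^(n-2).
Substitute into P(x) y'' + Q(x) y' + R(x) y = 0 with P(x) = 1, Q(x) = -2, R(x) = -x - 2, and match powers of x.
Initial conditions: a_0 = 2, a_1 = 2.
Setting the coefficient of each power of x to zero and solving order by order (substituting the coefficients already found):
  x^0: 2 a_2 - 2 a_1 - 2 a_0 = 0  ->  2 a_2 = 2 a_1 + 2 a_0 = 8  ->  a_2 = 4
  x^1: 6 a_3 - 4 a_2 - 2 a_1 - a_0 = 0  ->  6 a_3 = 4 a_2 + 2 a_1 + a_0 = 22  ->  a_3 = 11/3
  x^2: 12 a_4 - 6 a_3 - 2 a_2 - a_1 = 0  ->  12 a_4 = 6 a_3 + 2 a_2 + a_1 = 32  ->  a_4 = 8/3
  x^3: 20 a_5 - 8 a_4 - 2 a_3 - a_2 = 0  ->  20 a_5 = 8 a_4 + 2 a_3 + a_2 = 98/3  ->  a_5 = 49/30
Truncated series: y(x) = 2 + 2 x + 4 x^2 + (11/3) x^3 + (8/3) x^4 + (49/30) x^5 + O(x^6).

a_0 = 2; a_1 = 2; a_2 = 4; a_3 = 11/3; a_4 = 8/3; a_5 = 49/30


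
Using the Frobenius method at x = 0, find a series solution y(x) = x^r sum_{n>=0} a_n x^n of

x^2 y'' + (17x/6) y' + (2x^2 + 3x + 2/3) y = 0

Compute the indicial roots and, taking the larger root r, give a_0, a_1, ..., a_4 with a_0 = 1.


Write in Frobenius form y'' + (p(x)/x) y' + (q(x)/x^2) y = 0:
  p(x) = 17/6,  q(x) = 2x^2 + 3x + 2/3.
Indicial equation: r(r-1) + (17/6) r + (2/3) = 0 -> roots r_1 = -1/2, r_2 = -4/3.
Take r = r_1 = -1/2. Let y(x) = x^r sum_{n>=0} a_n x^n with a_0 = 1.
Substitute y = x^r sum a_n x^n and match x^{r+n}. The recurrence is
  D(n) a_n + 3 a_{n-1} + 2 a_{n-2} = 0,  where D(n) = (r+n)(r+n-1) + (17/6)(r+n) + (2/3).
  a_n = [-3 a_{n-1} - 2 a_{n-2}] / D(n).
Since the indicial polynomial factors as (r - r_1)(r - r_2), D(n) = (r_1 + n - r_1)(r_1 + n - r_2) = n(n + 5/6).
Evaluating step by step (a_0 = 1):
  n = 1: D(1) = 1(1 + 5/6) = 11/6; numerator = -3(1) = -3; a_1 = (-3)/(11/6) = -18/11
  n = 2: D(2) = 2(2 + 5/6) = 17/3; numerator = -3(-18/11) - 2(1) = 32/11; a_2 = (32/11)/(17/3) = 96/187
  n = 3: D(3) = 3(3 + 5/6) = 23/2; numerator = -3(96/187) - 2(-18/11) = 324/187; a_3 = (324/187)/(23/2) = 648/4301
  n = 4: D(4) = 4(4 + 5/6) = 58/3; numerator = -3(648/4301) - 2(96/187) = -6360/4301; a_4 = (-6360/4301)/(58/3) = -9540/124729

r = -1/2; a_0 = 1; a_1 = -18/11; a_2 = 96/187; a_3 = 648/4301; a_4 = -9540/124729


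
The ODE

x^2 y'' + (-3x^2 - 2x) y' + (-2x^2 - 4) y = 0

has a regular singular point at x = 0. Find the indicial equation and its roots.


Divide by x^2 to reach normal form y'' + P_1(x) y' + P_2(x) y = 0 with P_1(x) = -3 - 2/x and P_2(x) = -2 - 4/x^2.
x = 0 is a singular point because the y'-coefficient -3 - 2/x has a pole at x = 0 and the y-coefficient -2 - 4/x^2 has a pole at x = 0.
It is a regular singular point because x P_1(x) = p(x) = -3x - 2 and x^2 P_2(x) = q(x) = -2x^2 - 4 are polynomials, hence analytic at x = 0.
p(0) = -2,  q(0) = -4.
Indicial equation: r(r-1) + p(0) r + q(0) = 0, i.e. r^2 + (p(0) - 1) r + q(0) = 0, i.e. r^2 - 3 r - 4 = 0.
Discriminant: (-3)^2 - 4(-4) = 25, so r = (3 ± 5)/2.
Solving: r_1 = 4, r_2 = -1.

indicial: r^2 - 3 r - 4 = 0; roots r_1 = 4, r_2 = -1


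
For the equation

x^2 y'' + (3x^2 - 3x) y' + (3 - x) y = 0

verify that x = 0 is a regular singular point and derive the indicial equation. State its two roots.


Divide by x^2 to reach normal form y'' + P_1(x) y' + P_2(x) y = 0 with P_1(x) = 3 - 3/x and P_2(x) = -1/x + 3/x^2.
x = 0 is a singular point because the y'-coefficient 3 - 3/x has a pole at x = 0 and the y-coefficient -1/x + 3/x^2 has a pole at x = 0.
It is a regular singular point because x P_1(x) = p(x) = 3x - 3 and x^2 P_2(x) = q(x) = 3 - x are polynomials, hence analytic at x = 0.
p(0) = -3,  q(0) = 3.
Indicial equation: r(r-1) + p(0) r + q(0) = 0, i.e. r^2 + (p(0) - 1) r + q(0) = 0, i.e. r^2 - 4 r + 3 = 0.
Discriminant: (-4)^2 - 4(3) = 4, so r = (4 ± 2)/2.
Solving: r_1 = 3, r_2 = 1.

indicial: r^2 - 4 r + 3 = 0; roots r_1 = 3, r_2 = 1


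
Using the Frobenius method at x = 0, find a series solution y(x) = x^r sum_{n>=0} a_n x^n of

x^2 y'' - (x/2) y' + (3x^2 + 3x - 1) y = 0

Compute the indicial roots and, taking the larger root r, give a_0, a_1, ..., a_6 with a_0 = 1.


Write in Frobenius form y'' + (p(x)/x) y' + (q(x)/x^2) y = 0:
  p(x) = -1/2,  q(x) = 3x^2 + 3x - 1.
Indicial equation: r(r-1) + (-1/2) r + (-1) = 0 -> roots r_1 = 2, r_2 = -1/2.
Take r = r_1 = 2. Let y(x) = x^r sum_{n>=0} a_n x^n with a_0 = 1.
Substitute y = x^r sum a_n x^n and match x^{r+n}. The recurrence is
  D(n) a_n + 3 a_{n-1} + 3 a_{n-2} = 0,  where D(n) = (r+n)(r+n-1) + (-1/2)(r+n) + (-1).
  a_n = [-3 a_{n-1} - 3 a_{n-2}] / D(n).
Since the indicial polynomial factors as (r - r_1)(r - r_2), D(n) = (r_1 + n - r_1)(r_1 + n - r_2) = n(n + 5/2).
Evaluating step by step (a_0 = 1):
  n = 1: D(1) = 1(1 + 5/2) = 7/2; numerator = -3(1) = -3; a_1 = (-3)/(7/2) = -6/7
  n = 2: D(2) = 2(2 + 5/2) = 9; numerator = -3(-6/7) - 3(1) = -3/7; a_2 = (-3/7)/(9) = -1/21
  n = 3: D(3) = 3(3 + 5/2) = 33/2; numerator = -3(-1/21) - 3(-6/7) = 19/7; a_3 = (19/7)/(33/2) = 38/231
  n = 4: D(4) = 4(4 + 5/2) = 26; numerator = -3(38/231) - 3(-1/21) = -27/77; a_4 = (-27/77)/(26) = -27/2002
  n = 5: D(5) = 5(5 + 5/2) = 75/2; numerator = -3(-27/2002) - 3(38/231) = -907/2002; a_5 = (-907/2002)/(75/2) = -907/75075
  n = 6: D(6) = 6(6 + 5/2) = 51; numerator = -3(-907/75075) - 3(-27/2002) = 349/4550; a_6 = (349/4550)/(51) = 349/232050

r = 2; a_0 = 1; a_1 = -6/7; a_2 = -1/21; a_3 = 38/231; a_4 = -27/2002; a_5 = -907/75075; a_6 = 349/232050


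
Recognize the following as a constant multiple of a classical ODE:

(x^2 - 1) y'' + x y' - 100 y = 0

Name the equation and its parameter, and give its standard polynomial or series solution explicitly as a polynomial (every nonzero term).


All three coefficients share the factor -1; dividing through by -1 gives  (1 - x^2) y'' - x y' + 100 y = 0.
This matches the Chebyshev equation (1 - x^2) y'' - x y' + n^2 y = 0 (note the -x y' term, not -2x y') with n^2 = 100, so n = 10; the polynomial solution is T_10(x).
With y = sum_k a_k x^k, matching x^k gives (k+2)(k+1) a_{k+2} = (k^2 - n^2) a_k = (k - 10)(k + 10) a_k. The right side vanishes at k = 10, so the series with the parity of 10 terminates at degree 10.
Standard normalization: leading coefficient of T_n is 2^(n-1), so a_10 = 2^9 = 512. Work downward with a_k = (k+1)(k+2) a_{k+2} / ((k - 10)(k + 10)):
  a_8 = (9)(10)(512) / ((8 - 10)(8 + 10)) = 46080/(-36) = -1280
  a_6 = (7)(8)(-1280) / ((6 - 10)(6 + 10)) = -71680/(-64) = 1120
  a_4 = (5)(6)(1120) / ((4 - 10)(4 + 10)) = 33600/(-84) = -400
  a_2 = (3)(4)(-400) / ((2 - 10)(2 + 10)) = -4800/(-96) = 50
  a_0 = (1)(2)(50) / ((0 - 10)(0 + 10)) = 100/(-100) = -1
Hence T_10(x) = 512 x^10 - 1280 x^8 + 1120 x^6 - 400 x^4 + 50 x^2 - 1.

T_10(x); series = 512 x^10 - 1280 x^8 + 1120 x^6 - 400 x^4 + 50 x^2 - 1


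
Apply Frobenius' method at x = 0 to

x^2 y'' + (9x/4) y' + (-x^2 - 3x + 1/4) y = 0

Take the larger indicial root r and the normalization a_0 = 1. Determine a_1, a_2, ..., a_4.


Write in Frobenius form y'' + (p(x)/x) y' + (q(x)/x^2) y = 0:
  p(x) = 9/4,  q(x) = -x^2 - 3x + 1/4.
Indicial equation: r(r-1) + (9/4) r + (1/4) = 0 -> roots r_1 = -1/4, r_2 = -1.
Take r = r_1 = -1/4. Let y(x) = x^r sum_{n>=0} a_n x^n with a_0 = 1.
Substitute y = x^r sum a_n x^n and match x^{r+n}. The recurrence is
  D(n) a_n - 3 a_{n-1} - 1 a_{n-2} = 0,  where D(n) = (r+n)(r+n-1) + (9/4)(r+n) + (1/4).
  a_n = [3 a_{n-1} + 1 a_{n-2}] / D(n).
Since the indicial polynomial factors as (r - r_1)(r - r_2), D(n) = (r_1 + n - r_1)(r_1 + n - r_2) = n(n + 3/4).
Evaluating step by step (a_0 = 1):
  n = 1: D(1) = 1(1 + 3/4) = 7/4; numerator = 3(1) = 3; a_1 = (3)/(7/4) = 12/7
  n = 2: D(2) = 2(2 + 3/4) = 11/2; numerator = 3(12/7) + 1(1) = 43/7; a_2 = (43/7)/(11/2) = 86/77
  n = 3: D(3) = 3(3 + 3/4) = 45/4; numerator = 3(86/77) + 1(12/7) = 390/77; a_3 = (390/77)/(45/4) = 104/231
  n = 4: D(4) = 4(4 + 3/4) = 19; numerator = 3(104/231) + 1(86/77) = 190/77; a_4 = (190/77)/(19) = 10/77

r = -1/4; a_0 = 1; a_1 = 12/7; a_2 = 86/77; a_3 = 104/231; a_4 = 10/77


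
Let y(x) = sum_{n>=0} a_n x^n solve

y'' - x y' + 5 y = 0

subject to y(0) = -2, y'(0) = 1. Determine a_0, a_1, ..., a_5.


Ansatz: y(x) = sum_{n>=0} a_n x^n, so y'(x) = sum_{n>=1} n a_n x^(n-1) and y''(x) = sum_{n>=2} n(n-1) a_n x^(n-2).
Substitute into P(x) y'' + Q(x) y' + R(x) y = 0 with P(x) = 1, Q(x) = -x, R(x) = 5, and match powers of x.
Initial conditions: a_0 = -2, a_1 = 1.
Setting the coefficient of each power of x to zero and solving order by order (substituting the coefficients already found):
  x^0: 2 a_2 + 5 a_0 = 0  ->  2 a_2 = -5 a_0 = 10  ->  a_2 = 5
  x^1: 6 a_3 + 4 a_1 = 0  ->  6 a_3 = -4 a_1 = -4  ->  a_3 = -2/3
  x^2: 12 a_4 + 3 a_2 = 0  ->  12 a_4 = -3 a_2 = -15  ->  a_4 = -5/4
  x^3: 20 a_5 + 2 a_3 = 0  ->  20 a_5 = -2 a_3 = 4/3  ->  a_5 = 1/15
Truncated series: y(x) = -2 + x + 5 x^2 - (2/3) x^3 - (5/4) x^4 + (1/15) x^5 + O(x^6).

a_0 = -2; a_1 = 1; a_2 = 5; a_3 = -2/3; a_4 = -5/4; a_5 = 1/15


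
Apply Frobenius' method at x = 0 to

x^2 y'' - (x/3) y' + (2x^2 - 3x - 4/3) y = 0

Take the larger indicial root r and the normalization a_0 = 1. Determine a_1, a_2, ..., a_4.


Write in Frobenius form y'' + (p(x)/x) y' + (q(x)/x^2) y = 0:
  p(x) = -1/3,  q(x) = 2x^2 - 3x - 4/3.
Indicial equation: r(r-1) + (-1/3) r + (-4/3) = 0 -> roots r_1 = 2, r_2 = -2/3.
Take r = r_1 = 2. Let y(x) = x^r sum_{n>=0} a_n x^n with a_0 = 1.
Substitute y = x^r sum a_n x^n and match x^{r+n}. The recurrence is
  D(n) a_n - 3 a_{n-1} + 2 a_{n-2} = 0,  where D(n) = (r+n)(r+n-1) + (-1/3)(r+n) + (-4/3).
  a_n = [3 a_{n-1} - 2 a_{n-2}] / D(n).
Since the indicial polynomial factors as (r - r_1)(r - r_2), D(n) = (r_1 + n - r_1)(r_1 + n - r_2) = n(n + 8/3).
Evaluating step by step (a_0 = 1):
  n = 1: D(1) = 1(1 + 8/3) = 11/3; numerator = 3(1) = 3; a_1 = (3)/(11/3) = 9/11
  n = 2: D(2) = 2(2 + 8/3) = 28/3; numerator = 3(9/11) - 2(1) = 5/11; a_2 = (5/11)/(28/3) = 15/308
  n = 3: D(3) = 3(3 + 8/3) = 17; numerator = 3(15/308) - 2(9/11) = -459/308; a_3 = (-459/308)/(17) = -27/308
  n = 4: D(4) = 4(4 + 8/3) = 80/3; numerator = 3(-27/308) - 2(15/308) = -111/308; a_4 = (-111/308)/(80/3) = -333/24640

r = 2; a_0 = 1; a_1 = 9/11; a_2 = 15/308; a_3 = -27/308; a_4 = -333/24640
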